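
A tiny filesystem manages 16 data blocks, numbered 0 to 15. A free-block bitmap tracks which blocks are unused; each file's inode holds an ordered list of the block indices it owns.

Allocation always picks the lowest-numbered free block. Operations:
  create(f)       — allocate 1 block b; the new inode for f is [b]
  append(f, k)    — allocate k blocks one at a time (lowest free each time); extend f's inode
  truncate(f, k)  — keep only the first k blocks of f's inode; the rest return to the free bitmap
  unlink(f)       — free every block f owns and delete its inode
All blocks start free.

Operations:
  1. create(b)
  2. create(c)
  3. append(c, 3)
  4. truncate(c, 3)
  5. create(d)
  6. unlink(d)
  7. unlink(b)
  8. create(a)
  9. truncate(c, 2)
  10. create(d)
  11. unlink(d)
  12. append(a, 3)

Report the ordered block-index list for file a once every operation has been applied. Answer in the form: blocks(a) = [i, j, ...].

create(b): bitmap=F............... | b=[0]
create(c): bitmap=FF.............. | b=[0] c=[1]
append(c, 3): bitmap=FFFFF........... | b=[0] c=[1, 2, 3, 4]
truncate(c, 3): bitmap=FFFF............ | b=[0] c=[1, 2, 3]
create(d): bitmap=FFFFF........... | b=[0] c=[1, 2, 3] d=[4]
unlink(d): bitmap=FFFF............ | b=[0] c=[1, 2, 3]
unlink(b): bitmap=.FFF............ | c=[1, 2, 3]
create(a): bitmap=FFFF............ | a=[0] c=[1, 2, 3]
truncate(c, 2): bitmap=FFF............. | a=[0] c=[1, 2]
create(d): bitmap=FFFF............ | a=[0] c=[1, 2] d=[3]
unlink(d): bitmap=FFF............. | a=[0] c=[1, 2]
append(a, 3): bitmap=FFFFFF.......... | a=[0, 3, 4, 5] c=[1, 2]

blocks(a) = [0, 3, 4, 5]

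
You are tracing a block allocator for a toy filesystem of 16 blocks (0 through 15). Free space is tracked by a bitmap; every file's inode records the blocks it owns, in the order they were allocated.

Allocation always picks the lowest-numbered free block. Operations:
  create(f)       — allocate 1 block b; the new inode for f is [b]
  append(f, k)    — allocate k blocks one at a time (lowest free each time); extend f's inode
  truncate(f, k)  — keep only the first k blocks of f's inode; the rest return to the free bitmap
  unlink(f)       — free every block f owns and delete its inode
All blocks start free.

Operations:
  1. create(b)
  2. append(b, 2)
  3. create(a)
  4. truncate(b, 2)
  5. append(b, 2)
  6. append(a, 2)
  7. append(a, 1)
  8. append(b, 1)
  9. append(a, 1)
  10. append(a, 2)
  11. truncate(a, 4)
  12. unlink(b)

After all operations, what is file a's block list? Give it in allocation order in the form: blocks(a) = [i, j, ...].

blocks(a) = [3, 5, 6, 7]

  1. create(b)  ⇒  F...............  {b→[0]}
  2. append(b, 2)  ⇒  FFF.............  {b→[0, 1, 2]}
  3. create(a)  ⇒  FFFF............  {a→[3]; b→[0, 1, 2]}
  4. truncate(b, 2)  ⇒  FF.F............  {a→[3]; b→[0, 1]}
  5. append(b, 2)  ⇒  FFFFF...........  {a→[3]; b→[0, 1, 2, 4]}
  6. append(a, 2)  ⇒  FFFFFFF.........  {a→[3, 5, 6]; b→[0, 1, 2, 4]}
  7. append(a, 1)  ⇒  FFFFFFFF........  {a→[3, 5, 6, 7]; b→[0, 1, 2, 4]}
  8. append(b, 1)  ⇒  FFFFFFFFF.......  {a→[3, 5, 6, 7]; b→[0, 1, 2, 4, 8]}
  9. append(a, 1)  ⇒  FFFFFFFFFF......  {a→[3, 5, 6, 7, 9]; b→[0, 1, 2, 4, 8]}
  10. append(a, 2)  ⇒  FFFFFFFFFFFF....  {a→[3, 5, 6, 7, 9, 10, 11]; b→[0, 1, 2, 4, 8]}
  11. truncate(a, 4)  ⇒  FFFFFFFFF.......  {a→[3, 5, 6, 7]; b→[0, 1, 2, 4, 8]}
  12. unlink(b)  ⇒  ...F.FFF........  {a→[3, 5, 6, 7]}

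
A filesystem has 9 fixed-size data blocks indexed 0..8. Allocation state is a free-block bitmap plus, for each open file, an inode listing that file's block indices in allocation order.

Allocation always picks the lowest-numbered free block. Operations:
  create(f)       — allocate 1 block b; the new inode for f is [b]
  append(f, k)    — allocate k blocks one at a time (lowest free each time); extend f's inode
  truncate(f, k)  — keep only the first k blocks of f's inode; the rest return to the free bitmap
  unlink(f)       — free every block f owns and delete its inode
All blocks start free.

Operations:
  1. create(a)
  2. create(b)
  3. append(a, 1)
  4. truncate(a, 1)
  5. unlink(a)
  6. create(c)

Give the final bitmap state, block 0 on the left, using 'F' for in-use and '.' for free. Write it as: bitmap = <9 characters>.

[1] create(a) — a=0 (map F........)
[2] create(b) — a=0 b=1 (map FF.......)
[3] append(a, 1) — a=0,2 b=1 (map FFF......)
[4] truncate(a, 1) — a=0 b=1 (map FF.......)
[5] unlink(a) — b=1 (map .F.......)
[6] create(c) — b=1 c=0 (map FF.......)

bitmap = FF.......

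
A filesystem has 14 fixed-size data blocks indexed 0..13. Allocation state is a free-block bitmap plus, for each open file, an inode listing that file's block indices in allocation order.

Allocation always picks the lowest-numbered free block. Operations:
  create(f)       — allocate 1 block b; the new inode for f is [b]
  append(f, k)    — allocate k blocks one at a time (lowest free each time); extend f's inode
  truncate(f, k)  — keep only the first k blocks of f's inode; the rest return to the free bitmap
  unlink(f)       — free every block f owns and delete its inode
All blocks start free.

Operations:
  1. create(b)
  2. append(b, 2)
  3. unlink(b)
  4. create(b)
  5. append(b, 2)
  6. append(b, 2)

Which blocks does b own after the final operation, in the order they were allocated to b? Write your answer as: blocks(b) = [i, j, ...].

blocks(b) = [0, 1, 2, 3, 4]

[1] create(b) — b=0 (map F.............)
[2] append(b, 2) — b=0,1,2 (map FFF...........)
[3] unlink(b) —  (map ..............)
[4] create(b) — b=0 (map F.............)
[5] append(b, 2) — b=0,1,2 (map FFF...........)
[6] append(b, 2) — b=0,1,2,3,4 (map FFFFF.........)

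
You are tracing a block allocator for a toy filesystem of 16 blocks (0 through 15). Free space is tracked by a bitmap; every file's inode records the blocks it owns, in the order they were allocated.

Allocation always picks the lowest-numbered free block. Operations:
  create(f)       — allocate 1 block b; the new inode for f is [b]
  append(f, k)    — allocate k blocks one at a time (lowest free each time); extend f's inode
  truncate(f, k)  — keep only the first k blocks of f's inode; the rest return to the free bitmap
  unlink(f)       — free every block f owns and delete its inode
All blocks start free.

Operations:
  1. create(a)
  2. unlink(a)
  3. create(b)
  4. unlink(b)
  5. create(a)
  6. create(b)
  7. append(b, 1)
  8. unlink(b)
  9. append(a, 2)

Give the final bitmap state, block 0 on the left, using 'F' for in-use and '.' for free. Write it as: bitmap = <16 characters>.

bitmap = FFF.............

[1] create(a) — a=0 (map F...............)
[2] unlink(a) —  (map ................)
[3] create(b) — b=0 (map F...............)
[4] unlink(b) —  (map ................)
[5] create(a) — a=0 (map F...............)
[6] create(b) — a=0 b=1 (map FF..............)
[7] append(b, 1) — a=0 b=1,2 (map FFF.............)
[8] unlink(b) — a=0 (map F...............)
[9] append(a, 2) — a=0,1,2 (map FFF.............)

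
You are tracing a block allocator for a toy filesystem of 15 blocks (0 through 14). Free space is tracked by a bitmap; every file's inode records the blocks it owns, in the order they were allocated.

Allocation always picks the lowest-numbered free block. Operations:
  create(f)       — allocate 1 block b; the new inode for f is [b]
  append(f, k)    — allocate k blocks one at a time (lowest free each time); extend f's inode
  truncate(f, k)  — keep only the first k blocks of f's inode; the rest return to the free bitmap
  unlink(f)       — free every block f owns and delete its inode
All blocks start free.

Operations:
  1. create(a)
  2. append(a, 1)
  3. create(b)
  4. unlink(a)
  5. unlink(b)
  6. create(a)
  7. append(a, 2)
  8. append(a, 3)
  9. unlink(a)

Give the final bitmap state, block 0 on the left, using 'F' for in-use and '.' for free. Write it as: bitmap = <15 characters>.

bitmap = ...............

  1. create(a)  ⇒  F..............  {a→[0]}
  2. append(a, 1)  ⇒  FF.............  {a→[0, 1]}
  3. create(b)  ⇒  FFF............  {a→[0, 1]; b→[2]}
  4. unlink(a)  ⇒  ..F............  {b→[2]}
  5. unlink(b)  ⇒  ...............  {}
  6. create(a)  ⇒  F..............  {a→[0]}
  7. append(a, 2)  ⇒  FFF............  {a→[0, 1, 2]}
  8. append(a, 3)  ⇒  FFFFFF.........  {a→[0, 1, 2, 3, 4, 5]}
  9. unlink(a)  ⇒  ...............  {}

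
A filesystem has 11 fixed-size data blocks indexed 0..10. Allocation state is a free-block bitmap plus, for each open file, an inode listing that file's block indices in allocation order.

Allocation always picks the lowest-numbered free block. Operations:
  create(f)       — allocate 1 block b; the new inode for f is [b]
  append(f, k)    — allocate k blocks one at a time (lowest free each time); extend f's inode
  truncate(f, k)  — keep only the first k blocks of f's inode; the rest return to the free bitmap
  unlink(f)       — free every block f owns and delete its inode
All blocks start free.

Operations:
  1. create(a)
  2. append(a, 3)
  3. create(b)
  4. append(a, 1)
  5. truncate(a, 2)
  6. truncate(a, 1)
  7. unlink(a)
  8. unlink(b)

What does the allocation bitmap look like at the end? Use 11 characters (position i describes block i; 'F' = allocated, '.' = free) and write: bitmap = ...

bitmap = ...........

create(a): bitmap=F.......... | a=[0]
append(a, 3): bitmap=FFFF....... | a=[0, 1, 2, 3]
create(b): bitmap=FFFFF...... | a=[0, 1, 2, 3] b=[4]
append(a, 1): bitmap=FFFFFF..... | a=[0, 1, 2, 3, 5] b=[4]
truncate(a, 2): bitmap=FF..F...... | a=[0, 1] b=[4]
truncate(a, 1): bitmap=F...F...... | a=[0] b=[4]
unlink(a): bitmap=....F...... | b=[4]
unlink(b): bitmap=........... | 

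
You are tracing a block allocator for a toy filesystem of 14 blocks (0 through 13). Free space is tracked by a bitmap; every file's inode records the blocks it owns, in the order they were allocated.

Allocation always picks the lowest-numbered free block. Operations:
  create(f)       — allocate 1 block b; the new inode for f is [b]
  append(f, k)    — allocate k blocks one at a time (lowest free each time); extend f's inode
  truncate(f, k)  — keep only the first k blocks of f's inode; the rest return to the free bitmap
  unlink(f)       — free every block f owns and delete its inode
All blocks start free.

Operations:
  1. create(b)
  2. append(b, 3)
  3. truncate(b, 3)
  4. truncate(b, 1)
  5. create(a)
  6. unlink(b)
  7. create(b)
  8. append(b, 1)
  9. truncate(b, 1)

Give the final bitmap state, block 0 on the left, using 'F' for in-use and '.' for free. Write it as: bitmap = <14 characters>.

bitmap = FF............

create(b): bitmap=F............. | b=[0]
append(b, 3): bitmap=FFFF.......... | b=[0, 1, 2, 3]
truncate(b, 3): bitmap=FFF........... | b=[0, 1, 2]
truncate(b, 1): bitmap=F............. | b=[0]
create(a): bitmap=FF............ | a=[1] b=[0]
unlink(b): bitmap=.F............ | a=[1]
create(b): bitmap=FF............ | a=[1] b=[0]
append(b, 1): bitmap=FFF........... | a=[1] b=[0, 2]
truncate(b, 1): bitmap=FF............ | a=[1] b=[0]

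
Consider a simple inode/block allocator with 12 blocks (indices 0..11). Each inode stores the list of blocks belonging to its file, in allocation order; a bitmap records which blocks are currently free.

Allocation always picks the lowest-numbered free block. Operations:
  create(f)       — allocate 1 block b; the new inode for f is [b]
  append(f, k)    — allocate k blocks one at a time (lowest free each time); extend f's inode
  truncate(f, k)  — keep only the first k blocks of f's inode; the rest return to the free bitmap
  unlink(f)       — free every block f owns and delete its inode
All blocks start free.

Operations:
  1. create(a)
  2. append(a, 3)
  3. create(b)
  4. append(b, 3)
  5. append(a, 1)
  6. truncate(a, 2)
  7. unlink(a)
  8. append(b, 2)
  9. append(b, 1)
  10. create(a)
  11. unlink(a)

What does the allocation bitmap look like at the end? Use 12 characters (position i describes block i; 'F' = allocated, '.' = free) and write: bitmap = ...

create(a): bitmap=F........... | a=[0]
append(a, 3): bitmap=FFFF........ | a=[0, 1, 2, 3]
create(b): bitmap=FFFFF....... | a=[0, 1, 2, 3] b=[4]
append(b, 3): bitmap=FFFFFFFF.... | a=[0, 1, 2, 3] b=[4, 5, 6, 7]
append(a, 1): bitmap=FFFFFFFFF... | a=[0, 1, 2, 3, 8] b=[4, 5, 6, 7]
truncate(a, 2): bitmap=FF..FFFF.... | a=[0, 1] b=[4, 5, 6, 7]
unlink(a): bitmap=....FFFF.... | b=[4, 5, 6, 7]
append(b, 2): bitmap=FF..FFFF.... | b=[4, 5, 6, 7, 0, 1]
append(b, 1): bitmap=FFF.FFFF.... | b=[4, 5, 6, 7, 0, 1, 2]
create(a): bitmap=FFFFFFFF.... | a=[3] b=[4, 5, 6, 7, 0, 1, 2]
unlink(a): bitmap=FFF.FFFF.... | b=[4, 5, 6, 7, 0, 1, 2]

bitmap = FFF.FFFF....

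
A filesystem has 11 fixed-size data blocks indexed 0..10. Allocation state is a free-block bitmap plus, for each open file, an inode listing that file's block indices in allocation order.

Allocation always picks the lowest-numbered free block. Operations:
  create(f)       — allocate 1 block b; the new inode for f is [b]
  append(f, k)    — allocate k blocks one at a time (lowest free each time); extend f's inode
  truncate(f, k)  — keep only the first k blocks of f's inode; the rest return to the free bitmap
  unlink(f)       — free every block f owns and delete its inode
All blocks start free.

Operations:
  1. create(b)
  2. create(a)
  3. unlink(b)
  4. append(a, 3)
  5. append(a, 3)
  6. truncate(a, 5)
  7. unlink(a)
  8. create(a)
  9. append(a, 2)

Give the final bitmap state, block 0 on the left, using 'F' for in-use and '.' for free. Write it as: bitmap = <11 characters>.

bitmap = FFF........

  1. create(b)  ⇒  F..........  {b→[0]}
  2. create(a)  ⇒  FF.........  {a→[1]; b→[0]}
  3. unlink(b)  ⇒  .F.........  {a→[1]}
  4. append(a, 3)  ⇒  FFFF.......  {a→[1, 0, 2, 3]}
  5. append(a, 3)  ⇒  FFFFFFF....  {a→[1, 0, 2, 3, 4, 5, 6]}
  6. truncate(a, 5)  ⇒  FFFFF......  {a→[1, 0, 2, 3, 4]}
  7. unlink(a)  ⇒  ...........  {}
  8. create(a)  ⇒  F..........  {a→[0]}
  9. append(a, 2)  ⇒  FFF........  {a→[0, 1, 2]}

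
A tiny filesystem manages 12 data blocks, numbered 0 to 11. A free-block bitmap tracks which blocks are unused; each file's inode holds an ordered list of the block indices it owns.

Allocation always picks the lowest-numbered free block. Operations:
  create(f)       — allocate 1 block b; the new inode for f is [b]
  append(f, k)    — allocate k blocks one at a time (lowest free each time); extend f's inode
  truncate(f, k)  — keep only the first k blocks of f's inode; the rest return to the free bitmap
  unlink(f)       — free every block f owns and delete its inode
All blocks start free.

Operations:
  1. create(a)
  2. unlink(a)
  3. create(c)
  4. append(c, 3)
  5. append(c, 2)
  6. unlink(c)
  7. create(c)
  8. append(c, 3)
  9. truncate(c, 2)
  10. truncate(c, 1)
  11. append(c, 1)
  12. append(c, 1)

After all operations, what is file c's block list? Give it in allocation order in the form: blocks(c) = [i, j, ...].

blocks(c) = [0, 1, 2]

create(a): bitmap=F........... | a=[0]
unlink(a): bitmap=............ | 
create(c): bitmap=F........... | c=[0]
append(c, 3): bitmap=FFFF........ | c=[0, 1, 2, 3]
append(c, 2): bitmap=FFFFFF...... | c=[0, 1, 2, 3, 4, 5]
unlink(c): bitmap=............ | 
create(c): bitmap=F........... | c=[0]
append(c, 3): bitmap=FFFF........ | c=[0, 1, 2, 3]
truncate(c, 2): bitmap=FF.......... | c=[0, 1]
truncate(c, 1): bitmap=F........... | c=[0]
append(c, 1): bitmap=FF.......... | c=[0, 1]
append(c, 1): bitmap=FFF......... | c=[0, 1, 2]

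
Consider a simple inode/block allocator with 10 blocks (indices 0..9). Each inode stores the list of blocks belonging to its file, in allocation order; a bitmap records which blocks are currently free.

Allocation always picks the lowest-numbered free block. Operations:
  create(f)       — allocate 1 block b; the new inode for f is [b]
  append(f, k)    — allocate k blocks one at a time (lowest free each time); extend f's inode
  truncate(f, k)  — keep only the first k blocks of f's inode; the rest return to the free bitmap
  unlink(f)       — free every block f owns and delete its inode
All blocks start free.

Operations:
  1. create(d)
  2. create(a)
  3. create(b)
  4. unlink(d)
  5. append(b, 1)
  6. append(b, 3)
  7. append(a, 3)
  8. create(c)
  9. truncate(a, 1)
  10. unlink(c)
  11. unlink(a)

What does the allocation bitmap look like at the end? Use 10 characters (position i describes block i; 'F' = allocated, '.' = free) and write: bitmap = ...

bitmap = F.FFFF....

[1] create(d) — d=0 (map F.........)
[2] create(a) — a=1 d=0 (map FF........)
[3] create(b) — a=1 b=2 d=0 (map FFF.......)
[4] unlink(d) — a=1 b=2 (map .FF.......)
[5] append(b, 1) — a=1 b=2,0 (map FFF.......)
[6] append(b, 3) — a=1 b=2,0,3,4,5 (map FFFFFF....)
[7] append(a, 3) — a=1,6,7,8 b=2,0,3,4,5 (map FFFFFFFFF.)
[8] create(c) — a=1,6,7,8 b=2,0,3,4,5 c=9 (map FFFFFFFFFF)
[9] truncate(a, 1) — a=1 b=2,0,3,4,5 c=9 (map FFFFFF...F)
[10] unlink(c) — a=1 b=2,0,3,4,5 (map FFFFFF....)
[11] unlink(a) — b=2,0,3,4,5 (map F.FFFF....)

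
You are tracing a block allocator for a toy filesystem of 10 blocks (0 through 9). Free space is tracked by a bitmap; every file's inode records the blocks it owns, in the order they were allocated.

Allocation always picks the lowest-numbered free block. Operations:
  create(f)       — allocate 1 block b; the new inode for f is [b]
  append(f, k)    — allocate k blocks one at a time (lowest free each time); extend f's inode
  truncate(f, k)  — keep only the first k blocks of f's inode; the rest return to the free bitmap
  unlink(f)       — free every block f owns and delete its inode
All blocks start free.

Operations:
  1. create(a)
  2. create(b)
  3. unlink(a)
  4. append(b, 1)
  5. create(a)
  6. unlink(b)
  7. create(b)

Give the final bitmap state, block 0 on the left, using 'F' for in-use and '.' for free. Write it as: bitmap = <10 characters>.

after create(a) → a:[0]  free=[F.........]
after create(b) → a:[0], b:[1]  free=[FF........]
after unlink(a) → b:[1]  free=[.F........]
after append(b, 1) → b:[1, 0]  free=[FF........]
after create(a) → a:[2], b:[1, 0]  free=[FFF.......]
after unlink(b) → a:[2]  free=[..F.......]
after create(b) → a:[2], b:[0]  free=[F.F.......]

bitmap = F.F.......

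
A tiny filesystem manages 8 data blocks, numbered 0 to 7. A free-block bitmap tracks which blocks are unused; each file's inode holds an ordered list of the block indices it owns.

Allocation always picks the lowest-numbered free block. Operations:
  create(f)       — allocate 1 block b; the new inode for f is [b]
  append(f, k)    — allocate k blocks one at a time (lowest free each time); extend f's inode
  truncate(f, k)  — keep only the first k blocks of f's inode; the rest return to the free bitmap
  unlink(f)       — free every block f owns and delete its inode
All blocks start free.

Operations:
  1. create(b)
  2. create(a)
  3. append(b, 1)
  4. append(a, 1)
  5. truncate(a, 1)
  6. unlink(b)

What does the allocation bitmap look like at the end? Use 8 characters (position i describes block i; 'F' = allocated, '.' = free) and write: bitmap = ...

create(b): bitmap=F....... | b=[0]
create(a): bitmap=FF...... | a=[1] b=[0]
append(b, 1): bitmap=FFF..... | a=[1] b=[0, 2]
append(a, 1): bitmap=FFFF.... | a=[1, 3] b=[0, 2]
truncate(a, 1): bitmap=FFF..... | a=[1] b=[0, 2]
unlink(b): bitmap=.F...... | a=[1]

bitmap = .F......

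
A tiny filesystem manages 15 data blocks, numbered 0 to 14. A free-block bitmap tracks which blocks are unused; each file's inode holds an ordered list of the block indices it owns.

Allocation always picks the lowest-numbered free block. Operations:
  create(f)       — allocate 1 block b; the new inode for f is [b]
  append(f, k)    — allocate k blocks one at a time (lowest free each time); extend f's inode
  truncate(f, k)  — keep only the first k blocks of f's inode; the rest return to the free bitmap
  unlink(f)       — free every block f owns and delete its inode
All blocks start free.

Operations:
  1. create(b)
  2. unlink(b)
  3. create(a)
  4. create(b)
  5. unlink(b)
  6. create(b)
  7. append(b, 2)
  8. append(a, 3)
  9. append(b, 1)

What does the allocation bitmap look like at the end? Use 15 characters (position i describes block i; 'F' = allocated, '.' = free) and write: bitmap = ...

  1. create(b)  ⇒  F..............  {b→[0]}
  2. unlink(b)  ⇒  ...............  {}
  3. create(a)  ⇒  F..............  {a→[0]}
  4. create(b)  ⇒  FF.............  {a→[0]; b→[1]}
  5. unlink(b)  ⇒  F..............  {a→[0]}
  6. create(b)  ⇒  FF.............  {a→[0]; b→[1]}
  7. append(b, 2)  ⇒  FFFF...........  {a→[0]; b→[1, 2, 3]}
  8. append(a, 3)  ⇒  FFFFFFF........  {a→[0, 4, 5, 6]; b→[1, 2, 3]}
  9. append(b, 1)  ⇒  FFFFFFFF.......  {a→[0, 4, 5, 6]; b→[1, 2, 3, 7]}

bitmap = FFFFFFFF.......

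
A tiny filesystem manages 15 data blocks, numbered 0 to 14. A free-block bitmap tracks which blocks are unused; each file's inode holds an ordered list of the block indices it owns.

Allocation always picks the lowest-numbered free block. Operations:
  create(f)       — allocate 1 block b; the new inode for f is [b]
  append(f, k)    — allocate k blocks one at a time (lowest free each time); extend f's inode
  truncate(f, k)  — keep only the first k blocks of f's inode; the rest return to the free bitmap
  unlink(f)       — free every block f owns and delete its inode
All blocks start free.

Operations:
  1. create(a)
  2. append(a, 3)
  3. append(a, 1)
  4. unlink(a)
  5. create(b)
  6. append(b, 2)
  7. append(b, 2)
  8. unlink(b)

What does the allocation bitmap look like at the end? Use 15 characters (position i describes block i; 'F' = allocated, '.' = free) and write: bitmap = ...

bitmap = ...............

  1. create(a)  ⇒  F..............  {a→[0]}
  2. append(a, 3)  ⇒  FFFF...........  {a→[0, 1, 2, 3]}
  3. append(a, 1)  ⇒  FFFFF..........  {a→[0, 1, 2, 3, 4]}
  4. unlink(a)  ⇒  ...............  {}
  5. create(b)  ⇒  F..............  {b→[0]}
  6. append(b, 2)  ⇒  FFF............  {b→[0, 1, 2]}
  7. append(b, 2)  ⇒  FFFFF..........  {b→[0, 1, 2, 3, 4]}
  8. unlink(b)  ⇒  ...............  {}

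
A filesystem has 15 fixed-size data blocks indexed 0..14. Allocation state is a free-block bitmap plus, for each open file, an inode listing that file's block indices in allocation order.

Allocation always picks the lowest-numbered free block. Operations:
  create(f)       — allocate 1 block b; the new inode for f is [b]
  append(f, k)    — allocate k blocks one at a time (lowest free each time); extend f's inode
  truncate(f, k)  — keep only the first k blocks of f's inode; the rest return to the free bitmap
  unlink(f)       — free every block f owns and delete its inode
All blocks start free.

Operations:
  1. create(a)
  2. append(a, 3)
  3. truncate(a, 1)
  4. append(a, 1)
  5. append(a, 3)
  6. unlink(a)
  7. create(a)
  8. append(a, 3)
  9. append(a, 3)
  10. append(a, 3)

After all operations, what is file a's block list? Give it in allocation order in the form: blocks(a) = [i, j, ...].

blocks(a) = [0, 1, 2, 3, 4, 5, 6, 7, 8, 9]

  1. create(a)  ⇒  F..............  {a→[0]}
  2. append(a, 3)  ⇒  FFFF...........  {a→[0, 1, 2, 3]}
  3. truncate(a, 1)  ⇒  F..............  {a→[0]}
  4. append(a, 1)  ⇒  FF.............  {a→[0, 1]}
  5. append(a, 3)  ⇒  FFFFF..........  {a→[0, 1, 2, 3, 4]}
  6. unlink(a)  ⇒  ...............  {}
  7. create(a)  ⇒  F..............  {a→[0]}
  8. append(a, 3)  ⇒  FFFF...........  {a→[0, 1, 2, 3]}
  9. append(a, 3)  ⇒  FFFFFFF........  {a→[0, 1, 2, 3, 4, 5, 6]}
  10. append(a, 3)  ⇒  FFFFFFFFFF.....  {a→[0, 1, 2, 3, 4, 5, 6, 7, 8, 9]}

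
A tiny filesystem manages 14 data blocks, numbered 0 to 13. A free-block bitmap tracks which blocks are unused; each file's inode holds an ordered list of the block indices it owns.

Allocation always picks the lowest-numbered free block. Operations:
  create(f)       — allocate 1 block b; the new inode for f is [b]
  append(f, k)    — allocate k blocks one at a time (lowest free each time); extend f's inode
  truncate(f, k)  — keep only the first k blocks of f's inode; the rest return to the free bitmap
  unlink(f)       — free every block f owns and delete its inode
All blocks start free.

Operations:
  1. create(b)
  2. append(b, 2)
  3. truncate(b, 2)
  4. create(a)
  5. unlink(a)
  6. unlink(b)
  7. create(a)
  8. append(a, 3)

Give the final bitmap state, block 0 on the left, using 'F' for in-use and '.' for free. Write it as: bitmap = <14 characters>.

bitmap = FFFF..........

create(b): bitmap=F............. | b=[0]
append(b, 2): bitmap=FFF........... | b=[0, 1, 2]
truncate(b, 2): bitmap=FF............ | b=[0, 1]
create(a): bitmap=FFF........... | a=[2] b=[0, 1]
unlink(a): bitmap=FF............ | b=[0, 1]
unlink(b): bitmap=.............. | 
create(a): bitmap=F............. | a=[0]
append(a, 3): bitmap=FFFF.......... | a=[0, 1, 2, 3]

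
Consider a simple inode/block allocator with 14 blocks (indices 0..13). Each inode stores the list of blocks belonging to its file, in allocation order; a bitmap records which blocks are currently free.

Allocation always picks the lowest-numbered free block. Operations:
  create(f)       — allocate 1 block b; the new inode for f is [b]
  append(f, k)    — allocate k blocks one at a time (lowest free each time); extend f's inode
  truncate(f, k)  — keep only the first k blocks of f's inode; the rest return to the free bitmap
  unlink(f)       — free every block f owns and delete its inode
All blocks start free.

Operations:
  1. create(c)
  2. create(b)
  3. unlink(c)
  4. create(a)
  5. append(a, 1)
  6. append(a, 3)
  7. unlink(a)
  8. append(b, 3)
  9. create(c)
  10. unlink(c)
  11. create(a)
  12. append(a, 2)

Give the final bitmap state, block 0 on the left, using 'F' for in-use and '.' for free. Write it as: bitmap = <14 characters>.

  1. create(c)  ⇒  F.............  {c→[0]}
  2. create(b)  ⇒  FF............  {b→[1]; c→[0]}
  3. unlink(c)  ⇒  .F............  {b→[1]}
  4. create(a)  ⇒  FF............  {a→[0]; b→[1]}
  5. append(a, 1)  ⇒  FFF...........  {a→[0, 2]; b→[1]}
  6. append(a, 3)  ⇒  FFFFFF........  {a→[0, 2, 3, 4, 5]; b→[1]}
  7. unlink(a)  ⇒  .F............  {b→[1]}
  8. append(b, 3)  ⇒  FFFF..........  {b→[1, 0, 2, 3]}
  9. create(c)  ⇒  FFFFF.........  {b→[1, 0, 2, 3]; c→[4]}
  10. unlink(c)  ⇒  FFFF..........  {b→[1, 0, 2, 3]}
  11. create(a)  ⇒  FFFFF.........  {a→[4]; b→[1, 0, 2, 3]}
  12. append(a, 2)  ⇒  FFFFFFF.......  {a→[4, 5, 6]; b→[1, 0, 2, 3]}

bitmap = FFFFFFF.......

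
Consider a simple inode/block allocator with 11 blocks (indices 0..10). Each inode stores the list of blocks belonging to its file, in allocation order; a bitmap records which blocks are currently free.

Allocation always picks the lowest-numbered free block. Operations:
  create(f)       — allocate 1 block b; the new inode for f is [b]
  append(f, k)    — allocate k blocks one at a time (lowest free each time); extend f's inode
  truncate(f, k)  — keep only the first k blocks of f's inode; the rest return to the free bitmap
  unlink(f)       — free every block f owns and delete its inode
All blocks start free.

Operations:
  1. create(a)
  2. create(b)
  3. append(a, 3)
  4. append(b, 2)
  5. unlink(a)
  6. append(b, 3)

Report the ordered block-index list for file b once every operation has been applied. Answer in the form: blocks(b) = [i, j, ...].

blocks(b) = [1, 5, 6, 0, 2, 3]

  1. create(a)  ⇒  F..........  {a→[0]}
  2. create(b)  ⇒  FF.........  {a→[0]; b→[1]}
  3. append(a, 3)  ⇒  FFFFF......  {a→[0, 2, 3, 4]; b→[1]}
  4. append(b, 2)  ⇒  FFFFFFF....  {a→[0, 2, 3, 4]; b→[1, 5, 6]}
  5. unlink(a)  ⇒  .F...FF....  {b→[1, 5, 6]}
  6. append(b, 3)  ⇒  FFFF.FF....  {b→[1, 5, 6, 0, 2, 3]}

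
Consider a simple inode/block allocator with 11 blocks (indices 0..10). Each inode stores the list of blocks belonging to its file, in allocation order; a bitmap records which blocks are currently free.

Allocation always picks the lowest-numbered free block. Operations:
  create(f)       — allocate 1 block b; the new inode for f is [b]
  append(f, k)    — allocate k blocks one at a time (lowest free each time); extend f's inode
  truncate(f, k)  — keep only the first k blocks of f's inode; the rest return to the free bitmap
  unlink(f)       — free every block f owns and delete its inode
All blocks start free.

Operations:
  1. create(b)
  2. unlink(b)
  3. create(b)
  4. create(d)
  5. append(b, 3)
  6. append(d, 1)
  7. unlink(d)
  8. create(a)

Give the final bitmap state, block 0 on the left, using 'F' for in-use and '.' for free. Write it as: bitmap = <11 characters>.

  1. create(b)  ⇒  F..........  {b→[0]}
  2. unlink(b)  ⇒  ...........  {}
  3. create(b)  ⇒  F..........  {b→[0]}
  4. create(d)  ⇒  FF.........  {b→[0]; d→[1]}
  5. append(b, 3)  ⇒  FFFFF......  {b→[0, 2, 3, 4]; d→[1]}
  6. append(d, 1)  ⇒  FFFFFF.....  {b→[0, 2, 3, 4]; d→[1, 5]}
  7. unlink(d)  ⇒  F.FFF......  {b→[0, 2, 3, 4]}
  8. create(a)  ⇒  FFFFF......  {a→[1]; b→[0, 2, 3, 4]}

bitmap = FFFFF......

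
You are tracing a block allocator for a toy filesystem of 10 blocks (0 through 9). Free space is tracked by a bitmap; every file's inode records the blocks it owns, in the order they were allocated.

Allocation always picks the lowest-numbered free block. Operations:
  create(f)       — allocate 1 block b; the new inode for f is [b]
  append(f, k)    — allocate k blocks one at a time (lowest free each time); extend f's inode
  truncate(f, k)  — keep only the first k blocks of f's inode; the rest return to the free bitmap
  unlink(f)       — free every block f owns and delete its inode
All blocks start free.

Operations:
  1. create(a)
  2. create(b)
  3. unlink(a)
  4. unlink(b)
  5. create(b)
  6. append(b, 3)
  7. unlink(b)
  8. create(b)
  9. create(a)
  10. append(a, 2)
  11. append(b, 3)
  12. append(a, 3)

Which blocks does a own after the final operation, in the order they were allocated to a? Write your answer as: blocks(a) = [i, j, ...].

after create(a) → a:[0]  free=[F.........]
after create(b) → a:[0], b:[1]  free=[FF........]
after unlink(a) → b:[1]  free=[.F........]
after unlink(b) →   free=[..........]
after create(b) → b:[0]  free=[F.........]
after append(b, 3) → b:[0, 1, 2, 3]  free=[FFFF......]
after unlink(b) →   free=[..........]
after create(b) → b:[0]  free=[F.........]
after create(a) → a:[1], b:[0]  free=[FF........]
after append(a, 2) → a:[1, 2, 3], b:[0]  free=[FFFF......]
after append(b, 3) → a:[1, 2, 3], b:[0, 4, 5, 6]  free=[FFFFFFF...]
after append(a, 3) → a:[1, 2, 3, 7, 8, 9], b:[0, 4, 5, 6]  free=[FFFFFFFFFF]

blocks(a) = [1, 2, 3, 7, 8, 9]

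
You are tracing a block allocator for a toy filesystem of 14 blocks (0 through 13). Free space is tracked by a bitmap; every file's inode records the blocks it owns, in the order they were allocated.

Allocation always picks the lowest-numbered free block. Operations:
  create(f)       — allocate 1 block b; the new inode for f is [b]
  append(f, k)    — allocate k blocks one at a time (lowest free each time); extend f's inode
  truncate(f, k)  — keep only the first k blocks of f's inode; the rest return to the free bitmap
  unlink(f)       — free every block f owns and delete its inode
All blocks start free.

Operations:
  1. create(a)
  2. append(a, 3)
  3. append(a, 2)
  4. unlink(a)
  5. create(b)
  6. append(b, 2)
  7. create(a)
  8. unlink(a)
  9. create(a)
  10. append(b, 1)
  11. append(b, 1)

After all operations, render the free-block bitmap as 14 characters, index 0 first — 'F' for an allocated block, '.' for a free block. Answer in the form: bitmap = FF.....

bitmap = FFFFFF........

  1. create(a)  ⇒  F.............  {a→[0]}
  2. append(a, 3)  ⇒  FFFF..........  {a→[0, 1, 2, 3]}
  3. append(a, 2)  ⇒  FFFFFF........  {a→[0, 1, 2, 3, 4, 5]}
  4. unlink(a)  ⇒  ..............  {}
  5. create(b)  ⇒  F.............  {b→[0]}
  6. append(b, 2)  ⇒  FFF...........  {b→[0, 1, 2]}
  7. create(a)  ⇒  FFFF..........  {a→[3]; b→[0, 1, 2]}
  8. unlink(a)  ⇒  FFF...........  {b→[0, 1, 2]}
  9. create(a)  ⇒  FFFF..........  {a→[3]; b→[0, 1, 2]}
  10. append(b, 1)  ⇒  FFFFF.........  {a→[3]; b→[0, 1, 2, 4]}
  11. append(b, 1)  ⇒  FFFFFF........  {a→[3]; b→[0, 1, 2, 4, 5]}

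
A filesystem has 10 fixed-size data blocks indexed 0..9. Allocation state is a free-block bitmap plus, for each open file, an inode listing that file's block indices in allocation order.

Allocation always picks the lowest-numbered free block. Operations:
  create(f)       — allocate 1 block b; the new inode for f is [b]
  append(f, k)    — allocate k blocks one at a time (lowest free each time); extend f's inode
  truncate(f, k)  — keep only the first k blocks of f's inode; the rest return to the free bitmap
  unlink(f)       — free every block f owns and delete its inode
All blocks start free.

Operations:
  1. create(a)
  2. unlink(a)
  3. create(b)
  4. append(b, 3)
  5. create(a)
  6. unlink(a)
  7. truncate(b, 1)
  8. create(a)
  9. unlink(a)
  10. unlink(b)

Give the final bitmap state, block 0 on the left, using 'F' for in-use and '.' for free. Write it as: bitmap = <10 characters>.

bitmap = ..........

  1. create(a)  ⇒  F.........  {a→[0]}
  2. unlink(a)  ⇒  ..........  {}
  3. create(b)  ⇒  F.........  {b→[0]}
  4. append(b, 3)  ⇒  FFFF......  {b→[0, 1, 2, 3]}
  5. create(a)  ⇒  FFFFF.....  {a→[4]; b→[0, 1, 2, 3]}
  6. unlink(a)  ⇒  FFFF......  {b→[0, 1, 2, 3]}
  7. truncate(b, 1)  ⇒  F.........  {b→[0]}
  8. create(a)  ⇒  FF........  {a→[1]; b→[0]}
  9. unlink(a)  ⇒  F.........  {b→[0]}
  10. unlink(b)  ⇒  ..........  {}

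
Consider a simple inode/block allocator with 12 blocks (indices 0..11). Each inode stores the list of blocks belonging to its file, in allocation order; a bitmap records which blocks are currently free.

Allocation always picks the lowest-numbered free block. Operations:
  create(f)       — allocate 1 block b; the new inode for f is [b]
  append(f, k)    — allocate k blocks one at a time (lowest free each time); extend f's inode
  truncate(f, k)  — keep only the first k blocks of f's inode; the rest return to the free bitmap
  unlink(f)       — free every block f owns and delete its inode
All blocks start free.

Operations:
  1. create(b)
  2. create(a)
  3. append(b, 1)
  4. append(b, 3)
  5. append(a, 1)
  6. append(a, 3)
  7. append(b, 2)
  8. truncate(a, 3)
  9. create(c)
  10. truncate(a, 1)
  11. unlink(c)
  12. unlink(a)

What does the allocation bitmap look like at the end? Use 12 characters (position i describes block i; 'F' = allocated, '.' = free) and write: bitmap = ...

bitmap = F.FFFF....FF

create(b): bitmap=F........... | b=[0]
create(a): bitmap=FF.......... | a=[1] b=[0]
append(b, 1): bitmap=FFF......... | a=[1] b=[0, 2]
append(b, 3): bitmap=FFFFFF...... | a=[1] b=[0, 2, 3, 4, 5]
append(a, 1): bitmap=FFFFFFF..... | a=[1, 6] b=[0, 2, 3, 4, 5]
append(a, 3): bitmap=FFFFFFFFFF.. | a=[1, 6, 7, 8, 9] b=[0, 2, 3, 4, 5]
append(b, 2): bitmap=FFFFFFFFFFFF | a=[1, 6, 7, 8, 9] b=[0, 2, 3, 4, 5, 10, 11]
truncate(a, 3): bitmap=FFFFFFFF..FF | a=[1, 6, 7] b=[0, 2, 3, 4, 5, 10, 11]
create(c): bitmap=FFFFFFFFF.FF | a=[1, 6, 7] b=[0, 2, 3, 4, 5, 10, 11] c=[8]
truncate(a, 1): bitmap=FFFFFF..F.FF | a=[1] b=[0, 2, 3, 4, 5, 10, 11] c=[8]
unlink(c): bitmap=FFFFFF....FF | a=[1] b=[0, 2, 3, 4, 5, 10, 11]
unlink(a): bitmap=F.FFFF....FF | b=[0, 2, 3, 4, 5, 10, 11]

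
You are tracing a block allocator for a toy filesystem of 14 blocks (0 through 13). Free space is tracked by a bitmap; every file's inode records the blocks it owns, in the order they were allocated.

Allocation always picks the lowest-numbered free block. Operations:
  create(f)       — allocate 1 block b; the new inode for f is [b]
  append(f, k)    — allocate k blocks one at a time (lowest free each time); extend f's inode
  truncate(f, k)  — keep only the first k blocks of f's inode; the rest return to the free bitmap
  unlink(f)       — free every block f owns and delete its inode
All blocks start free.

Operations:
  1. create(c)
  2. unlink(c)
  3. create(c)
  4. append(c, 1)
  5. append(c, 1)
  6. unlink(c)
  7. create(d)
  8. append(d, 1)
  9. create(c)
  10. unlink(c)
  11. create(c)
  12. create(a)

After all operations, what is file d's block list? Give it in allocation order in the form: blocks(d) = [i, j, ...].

blocks(d) = [0, 1]

create(c): bitmap=F............. | c=[0]
unlink(c): bitmap=.............. | 
create(c): bitmap=F............. | c=[0]
append(c, 1): bitmap=FF............ | c=[0, 1]
append(c, 1): bitmap=FFF........... | c=[0, 1, 2]
unlink(c): bitmap=.............. | 
create(d): bitmap=F............. | d=[0]
append(d, 1): bitmap=FF............ | d=[0, 1]
create(c): bitmap=FFF........... | c=[2] d=[0, 1]
unlink(c): bitmap=FF............ | d=[0, 1]
create(c): bitmap=FFF........... | c=[2] d=[0, 1]
create(a): bitmap=FFFF.......... | a=[3] c=[2] d=[0, 1]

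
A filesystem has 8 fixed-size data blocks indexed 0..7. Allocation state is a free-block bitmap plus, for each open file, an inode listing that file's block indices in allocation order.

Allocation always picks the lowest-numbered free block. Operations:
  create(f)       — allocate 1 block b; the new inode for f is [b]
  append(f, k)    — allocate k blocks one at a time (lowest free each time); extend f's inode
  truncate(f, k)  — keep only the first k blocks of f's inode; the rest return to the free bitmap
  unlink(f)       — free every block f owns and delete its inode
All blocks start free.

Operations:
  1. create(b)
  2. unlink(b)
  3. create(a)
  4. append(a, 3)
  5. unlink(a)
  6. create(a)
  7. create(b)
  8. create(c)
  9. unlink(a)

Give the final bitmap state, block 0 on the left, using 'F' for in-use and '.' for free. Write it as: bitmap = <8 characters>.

  1. create(b)  ⇒  F.......  {b→[0]}
  2. unlink(b)  ⇒  ........  {}
  3. create(a)  ⇒  F.......  {a→[0]}
  4. append(a, 3)  ⇒  FFFF....  {a→[0, 1, 2, 3]}
  5. unlink(a)  ⇒  ........  {}
  6. create(a)  ⇒  F.......  {a→[0]}
  7. create(b)  ⇒  FF......  {a→[0]; b→[1]}
  8. create(c)  ⇒  FFF.....  {a→[0]; b→[1]; c→[2]}
  9. unlink(a)  ⇒  .FF.....  {b→[1]; c→[2]}

bitmap = .FF.....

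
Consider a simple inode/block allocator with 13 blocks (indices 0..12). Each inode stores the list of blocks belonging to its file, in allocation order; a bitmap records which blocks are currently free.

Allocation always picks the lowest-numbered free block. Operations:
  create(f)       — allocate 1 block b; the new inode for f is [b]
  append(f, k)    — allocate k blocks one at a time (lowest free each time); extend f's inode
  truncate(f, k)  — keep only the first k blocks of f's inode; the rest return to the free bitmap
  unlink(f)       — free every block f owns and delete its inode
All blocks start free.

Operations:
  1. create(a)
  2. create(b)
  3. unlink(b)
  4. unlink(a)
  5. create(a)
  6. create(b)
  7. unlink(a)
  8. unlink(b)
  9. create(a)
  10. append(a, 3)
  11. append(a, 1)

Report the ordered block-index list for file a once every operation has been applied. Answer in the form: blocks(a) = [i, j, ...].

blocks(a) = [0, 1, 2, 3, 4]

  1. create(a)  ⇒  F............  {a→[0]}
  2. create(b)  ⇒  FF...........  {a→[0]; b→[1]}
  3. unlink(b)  ⇒  F............  {a→[0]}
  4. unlink(a)  ⇒  .............  {}
  5. create(a)  ⇒  F............  {a→[0]}
  6. create(b)  ⇒  FF...........  {a→[0]; b→[1]}
  7. unlink(a)  ⇒  .F...........  {b→[1]}
  8. unlink(b)  ⇒  .............  {}
  9. create(a)  ⇒  F............  {a→[0]}
  10. append(a, 3)  ⇒  FFFF.........  {a→[0, 1, 2, 3]}
  11. append(a, 1)  ⇒  FFFFF........  {a→[0, 1, 2, 3, 4]}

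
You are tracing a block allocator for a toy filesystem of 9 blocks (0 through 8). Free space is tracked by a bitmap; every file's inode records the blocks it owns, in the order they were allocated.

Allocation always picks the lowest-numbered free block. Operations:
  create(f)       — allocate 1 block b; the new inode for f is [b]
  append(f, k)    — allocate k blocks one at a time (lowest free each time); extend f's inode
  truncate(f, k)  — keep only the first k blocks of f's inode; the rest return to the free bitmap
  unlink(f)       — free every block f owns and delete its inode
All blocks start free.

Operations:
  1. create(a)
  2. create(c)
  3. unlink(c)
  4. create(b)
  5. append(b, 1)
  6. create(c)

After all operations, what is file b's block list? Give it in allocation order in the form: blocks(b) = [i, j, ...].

create(a): bitmap=F........ | a=[0]
create(c): bitmap=FF....... | a=[0] c=[1]
unlink(c): bitmap=F........ | a=[0]
create(b): bitmap=FF....... | a=[0] b=[1]
append(b, 1): bitmap=FFF...... | a=[0] b=[1, 2]
create(c): bitmap=FFFF..... | a=[0] b=[1, 2] c=[3]

blocks(b) = [1, 2]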